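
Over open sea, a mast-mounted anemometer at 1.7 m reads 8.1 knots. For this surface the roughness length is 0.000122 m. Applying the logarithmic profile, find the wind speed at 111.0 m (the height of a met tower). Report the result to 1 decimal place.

Log law: V(z) ∝ ln(z/z₀), so V₂/V₁ = ln(z₂/z₀) / ln(z₁/z₀).
ln(111.0/0.000122) = 13.7210, ln(1.7/0.000122) = 9.5421
V₂ = 8.1 × 13.7210/9.5421 = 8.1 × 1.4379 = 11.6473 knots

11.6 knots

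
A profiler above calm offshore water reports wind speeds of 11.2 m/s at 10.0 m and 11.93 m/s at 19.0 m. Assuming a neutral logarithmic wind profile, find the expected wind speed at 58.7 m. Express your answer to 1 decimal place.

13.2 m/s

Log law: V ∝ ln(z/z₀). From the pair, with r = V₁/V₂ = 0.93881,
ln z₀ = (ln z₁ − r·ln z₂)/(1 − r) = (2.3026 − 0.93881×2.9444)/0.06119 = -7.5450 → z₀ = 0.0005287 m
V₃ = V₁ · ln(z₃/z₀)/ln(z₁/z₀) = 11.2 × 11.6175/9.8476 = 13.2129 m/s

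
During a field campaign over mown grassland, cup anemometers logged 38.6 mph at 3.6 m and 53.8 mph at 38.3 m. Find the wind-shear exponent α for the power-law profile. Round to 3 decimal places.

Power law: V₂/V₁ = (z₂/z₁)^α ⇒ α = ln(V₂/V₁) / ln(z₂/z₁)
α = ln(53.8/38.6) / ln(38.3/3.6) = ln(1.3938) / ln(10.6389)
  = 0.33202 / 2.36452 = 0.14042

α ≈ 0.140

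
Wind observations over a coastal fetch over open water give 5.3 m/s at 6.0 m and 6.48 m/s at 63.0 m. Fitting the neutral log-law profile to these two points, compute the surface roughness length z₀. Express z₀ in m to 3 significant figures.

Log law: V(z) ∝ ln(z/z₀). With r = V₁/V₂ = 5.3/6.48 = 0.81790,
r · ln(z₂/z₀) = ln(z₁/z₀) ⇒ ln z₀ = (ln z₁ − r·ln z₂)/(1 − r)
ln z₀ = (1.79176 − 0.81790×4.14313) / 0.18210 = -8.7695
z₀ = exp(-8.7695) = 0.0001554 m

z₀ ≈ 0.000155 m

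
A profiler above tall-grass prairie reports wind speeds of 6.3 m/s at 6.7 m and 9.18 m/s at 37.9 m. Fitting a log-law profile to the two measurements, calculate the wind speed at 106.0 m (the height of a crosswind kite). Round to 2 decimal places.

Log law: V ∝ ln(z/z₀). From the pair, with r = V₁/V₂ = 0.68627,
ln z₀ = (ln z₁ − r·ln z₂)/(1 − r) = (1.9021 − 0.68627×3.6350)/0.31373 = -1.8885 → z₀ = 0.1513 m
V₃ = V₁ · ln(z₃/z₀)/ln(z₁/z₀) = 6.3 × 6.5519/3.7906 = 10.8894 m/s

10.89 m/s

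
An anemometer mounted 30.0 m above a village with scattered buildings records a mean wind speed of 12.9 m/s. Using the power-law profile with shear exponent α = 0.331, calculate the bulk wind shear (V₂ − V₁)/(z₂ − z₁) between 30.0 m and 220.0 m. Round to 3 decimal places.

0.063 m/s/m

Power law: V₂ = V₁ · (z₂/z₁)^α = 12.9 × (7.3333)^0.331 = 24.9462 m/s
ΔV/Δz = (24.9462 − 12.9)/(220.0 − 30.0) = 12.0462/190.0000 = 0.06340 m/s/m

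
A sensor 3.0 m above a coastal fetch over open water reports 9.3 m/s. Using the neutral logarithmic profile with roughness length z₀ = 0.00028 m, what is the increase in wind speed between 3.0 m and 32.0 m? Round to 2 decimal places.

Log law: V₂ = V₁ · ln(z₂/z₀)/ln(z₁/z₀) = 9.3 × 11.6465/9.2793 = 11.6724 m/s
ΔV = 11.6724 − 9.3 = 2.3724 m/s

2.37 m/s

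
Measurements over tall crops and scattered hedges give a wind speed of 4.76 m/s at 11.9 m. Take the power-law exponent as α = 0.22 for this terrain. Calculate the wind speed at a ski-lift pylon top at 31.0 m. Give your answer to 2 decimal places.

5.88 m/s

Power-law profile: V₂ = V₁ · (z₂/z₁)^α
V₂ = 4.76 × (31.0/11.9)^0.22 = 4.76 × (2.6050)^0.22
    = 4.76 × 1.2345 = 5.8761 m/s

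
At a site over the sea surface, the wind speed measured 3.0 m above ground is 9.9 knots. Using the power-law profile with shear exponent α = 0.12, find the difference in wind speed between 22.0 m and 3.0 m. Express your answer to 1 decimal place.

2.7 knots

Power law: V₂ = V₁ · (z₂/z₁)^α = 9.9 × (7.3333)^0.12 = 12.5739 knots
ΔV = 12.5739 − 9.9 = 2.6739 knots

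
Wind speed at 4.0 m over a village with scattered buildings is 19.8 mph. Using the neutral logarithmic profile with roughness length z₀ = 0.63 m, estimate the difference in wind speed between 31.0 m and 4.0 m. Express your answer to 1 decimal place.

21.9 mph

Log law: V₂ = V₁ · ln(z₂/z₀)/ln(z₁/z₀) = 19.8 × 3.8960/1.8483 = 41.7357 mph
ΔV = 41.7357 − 19.8 = 21.9357 mph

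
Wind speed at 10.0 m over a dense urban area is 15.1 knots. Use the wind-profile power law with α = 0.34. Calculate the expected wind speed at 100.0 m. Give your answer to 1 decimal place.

33.0 knots

Power-law profile: V₂ = V₁ · (z₂/z₁)^α
V₂ = 15.1 × (100.0/10.0)^0.34 = 15.1 × (10.0000)^0.34
    = 15.1 × 2.1878 = 33.0352 knots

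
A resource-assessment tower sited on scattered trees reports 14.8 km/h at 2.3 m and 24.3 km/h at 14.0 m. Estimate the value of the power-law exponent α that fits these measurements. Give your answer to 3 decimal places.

Power law: V₂/V₁ = (z₂/z₁)^α ⇒ α = ln(V₂/V₁) / ln(z₂/z₁)
α = ln(24.3/14.8) / ln(14.0/2.3) = ln(1.6419) / ln(6.0870)
  = 0.49585 / 1.80615 = 0.27453

α ≈ 0.275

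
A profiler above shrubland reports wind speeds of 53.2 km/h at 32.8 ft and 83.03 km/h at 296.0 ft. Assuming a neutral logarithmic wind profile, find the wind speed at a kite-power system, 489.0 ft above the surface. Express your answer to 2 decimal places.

Log law: V ∝ ln(z/z₀). From the pair, with r = V₁/V₂ = 0.64073,
ln z₀ = (ln z₁ − r·ln z₂)/(1 − r) = (3.4904 − 0.64073×5.6904)/0.35927 = -0.4330 → z₀ = 0.6486 ft
V₃ = V₁ · ln(z₃/z₀)/ln(z₁/z₀) = 53.2 × 6.6254/3.9234 = 89.8369 km/h

89.84 km/h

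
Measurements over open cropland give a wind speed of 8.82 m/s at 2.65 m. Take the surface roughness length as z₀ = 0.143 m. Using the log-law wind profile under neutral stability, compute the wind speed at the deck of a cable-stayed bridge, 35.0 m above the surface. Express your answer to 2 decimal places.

Log law: V(z) ∝ ln(z/z₀), so V₂/V₁ = ln(z₂/z₀) / ln(z₁/z₀).
ln(35.0/0.143) = 5.5003, ln(2.65/0.143) = 2.9195
V₂ = 8.82 × 5.5003/2.9195 = 8.82 × 1.8840 = 16.6168 m/s

16.62 m/s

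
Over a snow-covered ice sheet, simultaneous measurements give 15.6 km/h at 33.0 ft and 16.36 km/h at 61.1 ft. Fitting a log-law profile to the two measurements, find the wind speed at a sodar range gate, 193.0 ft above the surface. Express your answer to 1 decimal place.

17.8 km/h

Log law: V ∝ ln(z/z₀). From the pair, with r = V₁/V₂ = 0.95355,
ln z₀ = (ln z₁ − r·ln z₂)/(1 − r) = (3.4965 − 0.95355×4.1125)/0.04645 = -9.1478 → z₀ = 0.0001065 ft
V₃ = V₁ · ln(z₃/z₀)/ln(z₁/z₀) = 15.6 × 14.4105/12.6443 = 17.7790 km/h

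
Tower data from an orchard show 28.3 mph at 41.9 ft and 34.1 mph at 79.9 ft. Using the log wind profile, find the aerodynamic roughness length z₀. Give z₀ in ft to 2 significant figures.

Log law: V(z) ∝ ln(z/z₀). With r = V₁/V₂ = 28.3/34.1 = 0.82991,
r · ln(z₂/z₀) = ln(z₁/z₀) ⇒ ln z₀ = (ln z₁ − r·ln z₂)/(1 − r)
ln z₀ = (3.73529 − 0.82991×4.38078) / 0.17009 = 0.5857
z₀ = exp(0.5857) = 1.796 ft

z₀ ≈ 1.8 ft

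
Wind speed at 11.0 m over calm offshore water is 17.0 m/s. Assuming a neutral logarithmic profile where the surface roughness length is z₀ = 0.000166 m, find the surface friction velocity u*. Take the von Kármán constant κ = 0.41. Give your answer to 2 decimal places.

Log law: V(z) = (u*/κ) · ln(z/z₀) ⇒ u* = κ · V / ln(z/z₀)
u* = 0.41 × 17.0 / ln(11.0/0.000166) = 0.41 × 17.0 / 11.1014
   = 6.9700 / 11.1014 = 0.6278 m/s

u* ≈ 0.63 m/s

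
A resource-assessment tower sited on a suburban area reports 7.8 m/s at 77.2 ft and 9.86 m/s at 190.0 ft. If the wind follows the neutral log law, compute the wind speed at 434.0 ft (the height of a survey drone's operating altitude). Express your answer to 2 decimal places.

Log law: V ∝ ln(z/z₀). From the pair, with r = V₁/V₂ = 0.79108,
ln z₀ = (ln z₁ − r·ln z₂)/(1 − r) = (4.3464 − 0.79108×5.2470)/0.20892 = 0.9363 → z₀ = 2.550 ft
V₃ = V₁ · ln(z₃/z₀)/ln(z₁/z₀) = 7.8 × 5.1368/3.4101 = 11.7494 m/s

11.75 m/s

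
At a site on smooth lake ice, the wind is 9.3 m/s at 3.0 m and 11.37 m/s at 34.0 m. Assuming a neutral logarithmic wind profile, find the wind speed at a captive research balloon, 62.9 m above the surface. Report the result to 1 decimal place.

Log law: V ∝ ln(z/z₀). From the pair, with r = V₁/V₂ = 0.81794,
ln z₀ = (ln z₁ − r·ln z₂)/(1 − r) = (1.0986 − 0.81794×3.5264)/0.18206 = -9.8087 → z₀ = 0.00005497 m
V₃ = V₁ · ln(z₃/z₀)/ln(z₁/z₀) = 9.3 × 13.9502/10.9073 = 11.8945 m/s

11.9 m/s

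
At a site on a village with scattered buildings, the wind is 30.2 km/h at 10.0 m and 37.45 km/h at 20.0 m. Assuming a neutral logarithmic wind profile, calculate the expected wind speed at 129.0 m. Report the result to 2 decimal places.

56.95 km/h

Log law: V ∝ ln(z/z₀). From the pair, with r = V₁/V₂ = 0.80641,
ln z₀ = (ln z₁ − r·ln z₂)/(1 − r) = (2.3026 − 0.80641×2.9957)/0.19359 = -0.5847 → z₀ = 0.5573 m
V₃ = V₁ · ln(z₃/z₀)/ln(z₁/z₀) = 30.2 × 5.4445/2.8873 = 56.9474 km/h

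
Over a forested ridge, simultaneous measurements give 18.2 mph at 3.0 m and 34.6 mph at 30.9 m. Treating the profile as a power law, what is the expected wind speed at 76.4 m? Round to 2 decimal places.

44.40 mph

First find α: α = ln(V₂/V₁)/ln(z₂/z₁) = ln(34.6/18.2)/ln(30.9/3.0) = 0.64243/2.33214 = 0.2755
Extrapolate from 30.9 m to 76.4 m: V₃ = 34.6 × (76.4/30.9)^0.2755 = 34.6 × 1.2832 = 44.3989 mph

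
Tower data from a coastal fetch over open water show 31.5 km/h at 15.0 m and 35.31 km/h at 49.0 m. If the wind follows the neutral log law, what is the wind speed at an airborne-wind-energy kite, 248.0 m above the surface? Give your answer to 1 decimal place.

Log law: V ∝ ln(z/z₀). From the pair, with r = V₁/V₂ = 0.89210,
ln z₀ = (ln z₁ − r·ln z₂)/(1 − r) = (2.7081 − 0.89210×3.8918)/0.10790 = -7.0790 → z₀ = 0.0008426 m
V₃ = V₁ · ln(z₃/z₀)/ln(z₁/z₀) = 31.5 × 12.5925/9.7871 = 40.5292 km/h

40.5 km/h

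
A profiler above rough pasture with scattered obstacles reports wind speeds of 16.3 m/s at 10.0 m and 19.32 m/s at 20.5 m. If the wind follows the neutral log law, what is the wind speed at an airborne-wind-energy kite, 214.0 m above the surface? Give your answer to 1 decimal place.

29.2 m/s

Log law: V ∝ ln(z/z₀). From the pair, with r = V₁/V₂ = 0.84369,
ln z₀ = (ln z₁ − r·ln z₂)/(1 − r) = (2.3026 − 0.84369×3.0204)/0.15631 = -1.5718 → z₀ = 0.2077 m
V₃ = V₁ · ln(z₃/z₀)/ln(z₁/z₀) = 16.3 × 6.9378/3.8744 = 29.1879 m/s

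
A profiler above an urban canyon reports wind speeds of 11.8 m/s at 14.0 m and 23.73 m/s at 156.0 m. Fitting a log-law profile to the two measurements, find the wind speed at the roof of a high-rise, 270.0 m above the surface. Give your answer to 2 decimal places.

26.44 m/s

Log law: V ∝ ln(z/z₀). From the pair, with r = V₁/V₂ = 0.49726,
ln z₀ = (ln z₁ − r·ln z₂)/(1 − r) = (2.6391 − 0.49726×5.0499)/0.50274 = 0.2545 → z₀ = 1.290 m
V₃ = V₁ · ln(z₃/z₀)/ln(z₁/z₀) = 11.8 × 5.3439/2.3845 = 26.4446 m/s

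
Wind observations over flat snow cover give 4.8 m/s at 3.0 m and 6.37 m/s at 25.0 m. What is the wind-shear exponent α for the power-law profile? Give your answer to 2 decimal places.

Power law: V₂/V₁ = (z₂/z₁)^α ⇒ α = ln(V₂/V₁) / ln(z₂/z₁)
α = ln(6.37/4.8) / ln(25.0/3.0) = ln(1.3271) / ln(8.3333)
  = 0.28298 / 2.12026 = 0.13347

α ≈ 0.13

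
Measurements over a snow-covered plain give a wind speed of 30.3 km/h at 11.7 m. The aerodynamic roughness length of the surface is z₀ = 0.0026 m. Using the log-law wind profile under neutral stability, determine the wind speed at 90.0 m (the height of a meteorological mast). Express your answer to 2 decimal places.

37.65 km/h

Log law: V(z) ∝ ln(z/z₀), so V₂/V₁ = ln(z₂/z₀) / ln(z₁/z₀).
ln(90.0/0.0026) = 10.4521, ln(11.7/0.0026) = 8.4118
V₂ = 30.3 × 10.4521/8.4118 = 30.3 × 1.2425 = 37.6490 km/h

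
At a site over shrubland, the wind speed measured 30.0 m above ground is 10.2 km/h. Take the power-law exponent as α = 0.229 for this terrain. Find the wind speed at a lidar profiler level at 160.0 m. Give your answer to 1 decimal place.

Power-law profile: V₂ = V₁ · (z₂/z₁)^α
V₂ = 10.2 × (160.0/30.0)^0.229 = 10.2 × (5.3333)^0.229
    = 10.2 × 1.4672 = 14.9652 km/h

15.0 km/h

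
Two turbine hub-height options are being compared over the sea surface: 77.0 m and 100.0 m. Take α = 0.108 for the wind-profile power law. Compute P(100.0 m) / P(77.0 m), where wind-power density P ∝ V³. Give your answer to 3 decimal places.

Speed ratio: V_B/V_A = (z_B/z_A)^α = (100.0/77.0)^0.108 = (1.2987)^0.108 = 1.02863
Power-density ratio: P_B/P_A = (V_B/V_A)³ = (1.02863)³ = 1.08837

1.088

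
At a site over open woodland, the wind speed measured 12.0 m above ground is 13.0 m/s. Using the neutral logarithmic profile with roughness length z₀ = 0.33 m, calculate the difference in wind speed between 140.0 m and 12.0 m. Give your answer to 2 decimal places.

8.89 m/s

Log law: V₂ = V₁ · ln(z₂/z₀)/ln(z₁/z₀) = 13.0 × 6.0503/3.5936 = 21.8874 m/s
ΔV = 21.8874 − 13.0 = 8.8874 m/s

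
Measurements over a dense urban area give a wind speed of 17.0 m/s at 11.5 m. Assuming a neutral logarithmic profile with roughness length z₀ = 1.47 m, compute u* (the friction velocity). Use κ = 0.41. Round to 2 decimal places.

Log law: V(z) = (u*/κ) · ln(z/z₀) ⇒ u* = κ · V / ln(z/z₀)
u* = 0.41 × 17.0 / ln(11.5/1.47) = 0.41 × 17.0 / 2.0571
   = 6.9700 / 2.0571 = 3.3883 m/s

u* ≈ 3.39 m/s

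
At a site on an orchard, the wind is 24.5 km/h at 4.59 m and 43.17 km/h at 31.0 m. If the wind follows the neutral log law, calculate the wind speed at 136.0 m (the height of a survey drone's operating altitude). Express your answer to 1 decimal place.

57.6 km/h

Log law: V ∝ ln(z/z₀). From the pair, with r = V₁/V₂ = 0.56752,
ln z₀ = (ln z₁ − r·ln z₂)/(1 − r) = (1.5239 − 0.56752×3.4340)/0.43248 = -0.9827 → z₀ = 0.3743 m
V₃ = V₁ · ln(z₃/z₀)/ln(z₁/z₀) = 24.5 × 5.8953/2.5066 = 57.6230 km/h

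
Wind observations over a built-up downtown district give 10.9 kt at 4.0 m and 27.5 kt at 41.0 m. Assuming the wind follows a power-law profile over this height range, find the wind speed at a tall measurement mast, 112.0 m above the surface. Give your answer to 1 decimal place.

41.0 kt

First find α: α = ln(V₂/V₁)/ln(z₂/z₁) = ln(27.5/10.9)/ln(41.0/4.0) = 0.92542/2.32728 = 0.3976
Extrapolate from 41.0 m to 112.0 m: V₃ = 27.5 × (112.0/41.0)^0.3976 = 27.5 × 1.4912 = 41.0088 kt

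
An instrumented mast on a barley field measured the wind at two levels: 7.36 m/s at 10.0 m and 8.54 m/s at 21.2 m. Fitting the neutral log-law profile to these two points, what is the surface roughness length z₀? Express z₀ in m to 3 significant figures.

Log law: V(z) ∝ ln(z/z₀). With r = V₁/V₂ = 7.36/8.54 = 0.86183,
r · ln(z₂/z₀) = ln(z₁/z₀) ⇒ ln z₀ = (ln z₁ − r·ln z₂)/(1 − r)
ln z₀ = (2.30259 − 0.86183×3.05400) / 0.13817 = -2.3842
z₀ = exp(-2.3842) = 0.09216 m

z₀ ≈ 0.0922 m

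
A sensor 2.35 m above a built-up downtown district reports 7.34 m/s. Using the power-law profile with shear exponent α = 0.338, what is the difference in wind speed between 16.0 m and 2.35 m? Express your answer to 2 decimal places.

6.70 m/s

Power law: V₂ = V₁ · (z₂/z₁)^α = 7.34 × (6.8085)^0.338 = 14.0368 m/s
ΔV = 14.0368 − 7.34 = 6.6968 m/s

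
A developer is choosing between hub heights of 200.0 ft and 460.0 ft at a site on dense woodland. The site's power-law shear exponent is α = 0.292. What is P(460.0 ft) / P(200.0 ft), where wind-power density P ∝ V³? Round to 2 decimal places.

2.07

Speed ratio: V_B/V_A = (z_B/z_A)^α = (460.0/200.0)^0.292 = (2.3000)^0.292 = 1.27534
Power-density ratio: P_B/P_A = (V_B/V_A)³ = (1.27534)³ = 2.07431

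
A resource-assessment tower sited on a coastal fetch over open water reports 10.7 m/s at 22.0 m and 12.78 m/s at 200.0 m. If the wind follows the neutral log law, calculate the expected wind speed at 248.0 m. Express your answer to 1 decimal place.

Log law: V ∝ ln(z/z₀). From the pair, with r = V₁/V₂ = 0.83725,
ln z₀ = (ln z₁ − r·ln z₂)/(1 − r) = (3.0910 − 0.83725×5.2983)/0.16275 = -8.2637 → z₀ = 0.0002577 m
V₃ = V₁ · ln(z₃/z₀)/ln(z₁/z₀) = 10.7 × 13.7771/11.3547 = 12.9827 m/s

13.0 m/s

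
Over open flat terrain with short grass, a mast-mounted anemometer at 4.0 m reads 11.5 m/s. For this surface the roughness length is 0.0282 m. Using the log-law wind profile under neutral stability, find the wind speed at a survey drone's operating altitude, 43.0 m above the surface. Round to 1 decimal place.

Log law: V(z) ∝ ln(z/z₀), so V₂/V₁ = ln(z₂/z₀) / ln(z₁/z₀).
ln(43.0/0.0282) = 7.3296, ln(4.0/0.0282) = 4.9547
V₂ = 11.5 × 7.3296/4.9547 = 11.5 × 1.4793 = 17.0122 m/s

17.0 m/s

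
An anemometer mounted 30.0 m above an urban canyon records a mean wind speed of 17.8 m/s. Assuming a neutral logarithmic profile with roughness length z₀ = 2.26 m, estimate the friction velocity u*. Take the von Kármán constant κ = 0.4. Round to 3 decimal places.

Log law: V(z) = (u*/κ) · ln(z/z₀) ⇒ u* = κ · V / ln(z/z₀)
u* = 0.4 × 17.8 / ln(30.0/2.26) = 0.4 × 17.8 / 2.5858
   = 7.1200 / 2.5858 = 2.7535 m/s

u* ≈ 2.753 m/s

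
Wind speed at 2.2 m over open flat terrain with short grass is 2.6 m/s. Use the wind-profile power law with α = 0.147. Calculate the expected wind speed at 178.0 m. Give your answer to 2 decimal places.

4.96 m/s

Power-law profile: V₂ = V₁ · (z₂/z₁)^α
V₂ = 2.6 × (178.0/2.2)^0.147 = 2.6 × (80.9091)^0.147
    = 2.6 × 1.9075 = 4.9596 m/s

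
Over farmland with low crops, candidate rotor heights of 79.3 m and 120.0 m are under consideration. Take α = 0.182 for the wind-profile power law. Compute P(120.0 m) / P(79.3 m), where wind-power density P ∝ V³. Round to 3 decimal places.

Speed ratio: V_B/V_A = (z_B/z_A)^α = (120.0/79.3)^0.182 = (1.5132)^0.182 = 1.07831
Power-density ratio: P_B/P_A = (V_B/V_A)³ = (1.07831)³ = 1.25380

1.254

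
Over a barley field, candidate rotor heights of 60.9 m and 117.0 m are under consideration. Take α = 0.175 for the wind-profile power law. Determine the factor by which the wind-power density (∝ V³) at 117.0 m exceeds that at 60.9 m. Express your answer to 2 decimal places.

Speed ratio: V_B/V_A = (z_B/z_A)^α = (117.0/60.9)^0.175 = (1.9212)^0.175 = 1.12105
Power-density ratio: P_B/P_A = (V_B/V_A)³ = (1.12105)³ = 1.40888

1.41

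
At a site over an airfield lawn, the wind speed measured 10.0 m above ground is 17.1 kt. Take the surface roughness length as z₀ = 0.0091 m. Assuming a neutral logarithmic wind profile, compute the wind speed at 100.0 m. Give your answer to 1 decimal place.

Log law: V(z) ∝ ln(z/z₀), so V₂/V₁ = ln(z₂/z₀) / ln(z₁/z₀).
ln(100.0/0.0091) = 9.3047, ln(10.0/0.0091) = 7.0021
V₂ = 17.1 × 9.3047/7.0021 = 17.1 × 1.3288 = 22.7232 kt

22.7 kt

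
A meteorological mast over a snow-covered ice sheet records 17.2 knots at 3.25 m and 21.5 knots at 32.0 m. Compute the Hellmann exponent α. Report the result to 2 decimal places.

α ≈ 0.10

Power law: V₂/V₁ = (z₂/z₁)^α ⇒ α = ln(V₂/V₁) / ln(z₂/z₁)
α = ln(21.5/17.2) / ln(32.0/3.25) = ln(1.2500) / ln(9.8462)
  = 0.22314 / 2.28708 = 0.09757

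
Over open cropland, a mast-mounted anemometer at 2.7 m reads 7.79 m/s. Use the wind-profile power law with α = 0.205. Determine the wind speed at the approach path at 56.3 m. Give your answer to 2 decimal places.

Power-law profile: V₂ = V₁ · (z₂/z₁)^α
V₂ = 7.79 × (56.3/2.7)^0.205 = 7.79 × (20.8519)^0.205
    = 7.79 × 1.8639 = 14.5198 m/s

14.52 m/s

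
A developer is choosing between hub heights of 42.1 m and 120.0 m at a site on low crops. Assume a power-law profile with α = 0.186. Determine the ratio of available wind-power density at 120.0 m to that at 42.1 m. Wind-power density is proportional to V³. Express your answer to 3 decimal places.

1.794

Speed ratio: V_B/V_A = (z_B/z_A)^α = (120.0/42.1)^0.186 = (2.8504)^0.186 = 1.21510
Power-density ratio: P_B/P_A = (V_B/V_A)³ = (1.21510)³ = 1.79405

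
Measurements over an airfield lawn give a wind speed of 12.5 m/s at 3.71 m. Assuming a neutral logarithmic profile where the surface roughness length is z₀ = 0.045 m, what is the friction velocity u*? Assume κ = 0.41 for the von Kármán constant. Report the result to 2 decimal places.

u* ≈ 1.16 m/s

Log law: V(z) = (u*/κ) · ln(z/z₀) ⇒ u* = κ · V / ln(z/z₀)
u* = 0.41 × 12.5 / ln(3.71/0.045) = 0.41 × 12.5 / 4.4121
   = 5.1250 / 4.4121 = 1.1616 m/s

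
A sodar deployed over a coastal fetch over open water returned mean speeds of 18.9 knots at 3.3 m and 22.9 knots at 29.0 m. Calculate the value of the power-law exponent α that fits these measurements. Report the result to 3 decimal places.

Power law: V₂/V₁ = (z₂/z₁)^α ⇒ α = ln(V₂/V₁) / ln(z₂/z₁)
α = ln(22.9/18.9) / ln(29.0/3.3) = ln(1.2116) / ln(8.7879)
  = 0.19197 / 2.17337 = 0.08833

α ≈ 0.088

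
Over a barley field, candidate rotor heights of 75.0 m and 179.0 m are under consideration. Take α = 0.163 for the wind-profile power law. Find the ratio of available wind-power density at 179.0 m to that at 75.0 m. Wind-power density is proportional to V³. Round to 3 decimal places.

Speed ratio: V_B/V_A = (z_B/z_A)^α = (179.0/75.0)^0.163 = (2.3867)^0.163 = 1.15234
Power-density ratio: P_B/P_A = (V_B/V_A)³ = (1.15234)³ = 1.53017

1.530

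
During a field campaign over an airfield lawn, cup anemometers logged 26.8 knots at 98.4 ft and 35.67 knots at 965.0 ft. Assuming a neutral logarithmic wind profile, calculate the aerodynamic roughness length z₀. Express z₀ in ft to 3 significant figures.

z₀ ≈ 0.0993 ft

Log law: V(z) ∝ ln(z/z₀). With r = V₁/V₂ = 26.8/35.67 = 0.75133,
r · ln(z₂/z₀) = ln(z₁/z₀) ⇒ ln z₀ = (ln z₁ − r·ln z₂)/(1 − r)
ln z₀ = (4.58904 − 0.75133×6.87213) / 0.24867 = -2.3091
z₀ = exp(-2.3091) = 0.09935 ft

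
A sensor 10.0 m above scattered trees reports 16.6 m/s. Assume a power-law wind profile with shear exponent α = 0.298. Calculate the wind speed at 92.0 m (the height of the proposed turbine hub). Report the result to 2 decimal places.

Power-law profile: V₂ = V₁ · (z₂/z₁)^α
V₂ = 16.6 × (92.0/10.0)^0.298 = 16.6 × (9.2000)^0.298
    = 16.6 × 1.9374 = 32.1601 m/s

32.16 m/s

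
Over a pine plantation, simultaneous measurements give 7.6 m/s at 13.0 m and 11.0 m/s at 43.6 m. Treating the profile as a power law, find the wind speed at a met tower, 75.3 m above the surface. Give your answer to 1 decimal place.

13.0 m/s

First find α: α = ln(V₂/V₁)/ln(z₂/z₁) = ln(11.0/7.6)/ln(43.6/13.0) = 0.36975/1.21011 = 0.3055
Extrapolate from 43.6 m to 75.3 m: V₃ = 11.0 × (75.3/43.6)^0.3055 = 11.0 × 1.1817 = 12.9988 m/s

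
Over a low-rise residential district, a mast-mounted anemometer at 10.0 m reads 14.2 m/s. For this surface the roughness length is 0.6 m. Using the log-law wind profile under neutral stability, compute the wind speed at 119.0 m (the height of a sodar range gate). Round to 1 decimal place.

26.7 m/s

Log law: V(z) ∝ ln(z/z₀), so V₂/V₁ = ln(z₂/z₀) / ln(z₁/z₀).
ln(119.0/0.6) = 5.2899, ln(10.0/0.6) = 2.8134
V₂ = 14.2 × 5.2899/2.8134 = 14.2 × 1.8803 = 26.6997 m/s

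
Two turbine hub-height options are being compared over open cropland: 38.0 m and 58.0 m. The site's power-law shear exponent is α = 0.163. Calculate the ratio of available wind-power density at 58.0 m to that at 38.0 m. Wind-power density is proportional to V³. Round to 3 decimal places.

Speed ratio: V_B/V_A = (z_B/z_A)^α = (58.0/38.0)^0.163 = (1.5263)^0.163 = 1.07136
Power-density ratio: P_B/P_A = (V_B/V_A)³ = (1.07136)³ = 1.22971

1.230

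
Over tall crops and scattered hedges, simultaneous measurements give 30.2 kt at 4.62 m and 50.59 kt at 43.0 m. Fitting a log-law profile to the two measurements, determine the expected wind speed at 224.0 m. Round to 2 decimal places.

65.68 kt

Log law: V ∝ ln(z/z₀). From the pair, with r = V₁/V₂ = 0.59696,
ln z₀ = (ln z₁ − r·ln z₂)/(1 − r) = (1.5304 − 0.59696×3.7612)/0.40304 = -1.7737 → z₀ = 0.1697 m
V₃ = V₁ · ln(z₃/z₀)/ln(z₁/z₀) = 30.2 × 7.1853/3.3041 = 65.6754 kt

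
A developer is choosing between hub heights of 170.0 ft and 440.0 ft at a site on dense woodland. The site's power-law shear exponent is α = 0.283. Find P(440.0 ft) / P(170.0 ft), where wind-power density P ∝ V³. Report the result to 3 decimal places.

2.242

Speed ratio: V_B/V_A = (z_B/z_A)^α = (440.0/170.0)^0.283 = (2.5882)^0.283 = 1.30882
Power-density ratio: P_B/P_A = (V_B/V_A)³ = (1.30882)³ = 2.24202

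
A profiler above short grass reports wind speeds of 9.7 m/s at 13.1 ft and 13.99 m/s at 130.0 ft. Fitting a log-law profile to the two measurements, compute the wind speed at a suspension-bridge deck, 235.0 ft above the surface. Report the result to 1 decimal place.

Log law: V ∝ ln(z/z₀). From the pair, with r = V₁/V₂ = 0.69335,
ln z₀ = (ln z₁ − r·ln z₂)/(1 − r) = (2.5726 − 0.69335×4.8675)/0.30665 = -2.6164 → z₀ = 0.07307 ft
V₃ = V₁ · ln(z₃/z₀)/ln(z₁/z₀) = 9.7 × 8.0760/5.1890 = 15.0967 m/s

15.1 m/s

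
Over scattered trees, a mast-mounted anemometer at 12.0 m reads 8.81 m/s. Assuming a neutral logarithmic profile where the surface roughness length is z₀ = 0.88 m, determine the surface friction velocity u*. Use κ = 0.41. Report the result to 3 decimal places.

Log law: V(z) = (u*/κ) · ln(z/z₀) ⇒ u* = κ · V / ln(z/z₀)
u* = 0.41 × 8.81 / ln(12.0/0.88) = 0.41 × 8.81 / 2.6127
   = 3.6121 / 2.6127 = 1.3825 m/s

u* ≈ 1.382 m/s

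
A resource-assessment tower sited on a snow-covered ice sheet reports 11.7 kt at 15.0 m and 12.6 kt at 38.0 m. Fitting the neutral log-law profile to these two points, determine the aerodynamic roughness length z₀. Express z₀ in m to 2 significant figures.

Log law: V(z) ∝ ln(z/z₀). With r = V₁/V₂ = 11.7/12.6 = 0.92857,
r · ln(z₂/z₀) = ln(z₁/z₀) ⇒ ln z₀ = (ln z₁ − r·ln z₂)/(1 − r)
ln z₀ = (2.70805 − 0.92857×3.63759) / 0.07143 = -9.3759
z₀ = exp(-9.3759) = 0.00008474 m

z₀ ≈ 0.000085 m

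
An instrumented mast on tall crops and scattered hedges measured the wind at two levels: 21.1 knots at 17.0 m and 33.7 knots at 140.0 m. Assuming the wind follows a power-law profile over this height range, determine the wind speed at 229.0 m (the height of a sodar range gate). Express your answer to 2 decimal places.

First find α: α = ln(V₂/V₁)/ln(z₂/z₁) = ln(33.7/21.1)/ln(140.0/17.0) = 0.46822/2.10843 = 0.2221
Extrapolate from 140.0 m to 229.0 m: V₃ = 33.7 × (229.0/140.0)^0.2221 = 33.7 × 1.1155 = 37.5914 knots

37.59 knots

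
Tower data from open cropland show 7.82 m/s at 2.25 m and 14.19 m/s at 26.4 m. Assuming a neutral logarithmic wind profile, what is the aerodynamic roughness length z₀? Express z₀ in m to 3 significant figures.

Log law: V(z) ∝ ln(z/z₀). With r = V₁/V₂ = 7.82/14.19 = 0.55109,
r · ln(z₂/z₀) = ln(z₁/z₀) ⇒ ln z₀ = (ln z₁ − r·ln z₂)/(1 − r)
ln z₀ = (0.81093 − 0.55109×3.27336) / 0.44891 = -2.2120
z₀ = exp(-2.2120) = 0.1095 m

z₀ ≈ 0.109 m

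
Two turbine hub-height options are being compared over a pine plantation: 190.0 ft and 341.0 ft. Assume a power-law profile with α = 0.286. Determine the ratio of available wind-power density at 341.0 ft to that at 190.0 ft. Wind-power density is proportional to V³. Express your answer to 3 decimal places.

1.652

Speed ratio: V_B/V_A = (z_B/z_A)^α = (341.0/190.0)^0.286 = (1.7947)^0.286 = 1.18207
Power-density ratio: P_B/P_A = (V_B/V_A)³ = (1.18207)³ = 1.65171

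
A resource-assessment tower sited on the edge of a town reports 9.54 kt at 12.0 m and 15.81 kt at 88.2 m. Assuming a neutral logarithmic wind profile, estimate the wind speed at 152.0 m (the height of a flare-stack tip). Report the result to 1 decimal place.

Log law: V ∝ ln(z/z₀). From the pair, with r = V₁/V₂ = 0.60342,
ln z₀ = (ln z₁ − r·ln z₂)/(1 − r) = (2.4849 − 0.60342×4.4796)/0.39658 = -0.5501 → z₀ = 0.5769 m
V₃ = V₁ · ln(z₃/z₀)/ln(z₁/z₀) = 9.54 × 5.5740/3.0350 = 17.5208 kt

17.5 kt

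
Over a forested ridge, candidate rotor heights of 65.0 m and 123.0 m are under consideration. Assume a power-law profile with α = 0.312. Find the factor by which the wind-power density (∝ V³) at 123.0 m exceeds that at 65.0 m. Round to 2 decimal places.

1.82

Speed ratio: V_B/V_A = (z_B/z_A)^α = (123.0/65.0)^0.312 = (1.8923)^0.312 = 1.22017
Power-density ratio: P_B/P_A = (V_B/V_A)³ = (1.22017)³ = 1.81662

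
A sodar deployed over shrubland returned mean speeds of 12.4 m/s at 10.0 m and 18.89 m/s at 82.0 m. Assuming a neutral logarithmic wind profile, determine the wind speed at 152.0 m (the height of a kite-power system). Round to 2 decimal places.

20.79 m/s

Log law: V ∝ ln(z/z₀). From the pair, with r = V₁/V₂ = 0.65643,
ln z₀ = (ln z₁ − r·ln z₂)/(1 − r) = (2.3026 − 0.65643×4.4067)/0.34357 = -1.7176 → z₀ = 0.1795 m
V₃ = V₁ · ln(z₃/z₀)/ln(z₁/z₀) = 12.4 × 6.7415/4.0202 = 20.7936 m/s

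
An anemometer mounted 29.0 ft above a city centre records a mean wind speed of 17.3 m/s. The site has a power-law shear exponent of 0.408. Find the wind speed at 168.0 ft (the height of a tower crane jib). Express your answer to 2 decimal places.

35.43 m/s

Power-law profile: V₂ = V₁ · (z₂/z₁)^α
V₂ = 17.3 × (168.0/29.0)^0.408 = 17.3 × (5.7931)^0.408
    = 17.3 × 2.0477 = 35.4253 m/s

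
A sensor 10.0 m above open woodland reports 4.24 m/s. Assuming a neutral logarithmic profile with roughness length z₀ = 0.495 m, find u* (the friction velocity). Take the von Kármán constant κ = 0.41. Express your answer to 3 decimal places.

Log law: V(z) = (u*/κ) · ln(z/z₀) ⇒ u* = κ · V / ln(z/z₀)
u* = 0.41 × 4.24 / ln(10.0/0.495) = 0.41 × 4.24 / 3.0058
   = 1.7384 / 3.0058 = 0.5784 m/s

u* ≈ 0.578 m/s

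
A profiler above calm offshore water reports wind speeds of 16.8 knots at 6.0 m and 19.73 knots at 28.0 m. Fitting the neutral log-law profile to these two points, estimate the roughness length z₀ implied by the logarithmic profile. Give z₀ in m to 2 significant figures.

z₀ ≈ 0.00088 m

Log law: V(z) ∝ ln(z/z₀). With r = V₁/V₂ = 16.8/19.73 = 0.85150,
r · ln(z₂/z₀) = ln(z₁/z₀) ⇒ ln z₀ = (ln z₁ − r·ln z₂)/(1 − r)
ln z₀ = (1.79176 − 0.85150×3.33220) / 0.14850 = -7.0408
z₀ = exp(-7.0408) = 0.0008754 m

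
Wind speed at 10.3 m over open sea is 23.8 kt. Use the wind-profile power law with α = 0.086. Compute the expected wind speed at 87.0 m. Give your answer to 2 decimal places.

Power-law profile: V₂ = V₁ · (z₂/z₁)^α
V₂ = 23.8 × (87.0/10.3)^0.086 = 23.8 × (8.4466)^0.086
    = 23.8 × 1.2014 = 28.5938 kt

28.59 kt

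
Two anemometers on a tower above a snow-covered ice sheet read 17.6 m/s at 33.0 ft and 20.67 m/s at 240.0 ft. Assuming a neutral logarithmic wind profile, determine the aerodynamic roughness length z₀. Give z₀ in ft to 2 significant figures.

Log law: V(z) ∝ ln(z/z₀). With r = V₁/V₂ = 17.6/20.67 = 0.85148,
r · ln(z₂/z₀) = ln(z₁/z₀) ⇒ ln z₀ = (ln z₁ − r·ln z₂)/(1 − r)
ln z₀ = (3.49651 − 0.85148×5.48064) / 0.14852 = -7.8783
z₀ = exp(-7.8783) = 0.0003789 ft

z₀ ≈ 0.00038 ft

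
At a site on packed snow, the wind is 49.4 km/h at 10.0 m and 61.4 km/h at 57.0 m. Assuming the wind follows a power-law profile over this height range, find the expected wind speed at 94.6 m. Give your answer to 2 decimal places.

First find α: α = ln(V₂/V₁)/ln(z₂/z₁) = ln(61.4/49.4)/ln(57.0/10.0) = 0.21746/1.74047 = 0.1249
Extrapolate from 57.0 m to 94.6 m: V₃ = 61.4 × (94.6/57.0)^0.1249 = 61.4 × 1.0653 = 65.4121 km/h

65.41 km/h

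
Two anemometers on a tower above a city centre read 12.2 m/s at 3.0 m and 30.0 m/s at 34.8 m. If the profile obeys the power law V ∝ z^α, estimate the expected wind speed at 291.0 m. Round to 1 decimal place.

65.4 m/s

First find α: α = ln(V₂/V₁)/ln(z₂/z₁) = ln(30.0/12.2)/ln(34.8/3.0) = 0.89976/2.45101 = 0.3671
Extrapolate from 34.8 m to 291.0 m: V₃ = 30.0 × (291.0/34.8)^0.3671 = 30.0 × 2.1806 = 65.4187 m/s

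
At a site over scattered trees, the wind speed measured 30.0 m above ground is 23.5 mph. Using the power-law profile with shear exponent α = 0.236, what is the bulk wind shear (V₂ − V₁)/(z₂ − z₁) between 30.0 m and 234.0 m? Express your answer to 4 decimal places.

Power law: V₂ = V₁ · (z₂/z₁)^α = 23.5 × (7.8000)^0.236 = 38.1595 mph
ΔV/Δz = (38.1595 − 23.5)/(234.0 − 30.0) = 14.6595/204.0000 = 0.07186 mph/m

0.0719 mph/m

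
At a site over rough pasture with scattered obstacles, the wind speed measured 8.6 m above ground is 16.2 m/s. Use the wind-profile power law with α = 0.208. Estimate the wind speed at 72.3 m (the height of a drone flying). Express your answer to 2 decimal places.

25.23 m/s

Power-law profile: V₂ = V₁ · (z₂/z₁)^α
V₂ = 16.2 × (72.3/8.6)^0.208 = 16.2 × (8.4070)^0.208
    = 16.2 × 1.5571 = 25.2255 m/s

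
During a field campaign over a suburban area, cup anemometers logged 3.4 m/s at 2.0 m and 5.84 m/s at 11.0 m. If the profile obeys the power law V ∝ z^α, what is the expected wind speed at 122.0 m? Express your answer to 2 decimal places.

First find α: α = ln(V₂/V₁)/ln(z₂/z₁) = ln(5.84/3.4)/ln(11.0/2.0) = 0.54096/1.70475 = 0.3173
Extrapolate from 11.0 m to 122.0 m: V₃ = 5.84 × (122.0/11.0)^0.3173 = 5.84 × 2.1458 = 12.5315 m/s

12.53 m/s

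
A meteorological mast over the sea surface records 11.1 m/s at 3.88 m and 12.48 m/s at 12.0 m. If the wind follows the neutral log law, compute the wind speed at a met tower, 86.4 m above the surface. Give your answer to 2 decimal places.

14.89 m/s

Log law: V ∝ ln(z/z₀). From the pair, with r = V₁/V₂ = 0.88942,
ln z₀ = (ln z₁ − r·ln z₂)/(1 − r) = (1.3558 − 0.88942×2.4849)/0.11058 = -7.7258 → z₀ = 0.0004413 m
V₃ = V₁ · ln(z₃/z₀)/ln(z₁/z₀) = 11.1 × 12.1848/9.0817 = 14.8928 m/s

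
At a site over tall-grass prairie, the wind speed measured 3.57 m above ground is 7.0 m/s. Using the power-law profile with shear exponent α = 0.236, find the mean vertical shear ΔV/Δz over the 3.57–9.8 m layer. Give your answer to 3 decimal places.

0.302 m/s/m

Power law: V₂ = V₁ · (z₂/z₁)^α = 7.0 × (2.7451)^0.236 = 8.8838 m/s
ΔV/Δz = (8.8838 − 7.0)/(9.8 − 3.57) = 1.8838/6.2300 = 0.30237 m/s/m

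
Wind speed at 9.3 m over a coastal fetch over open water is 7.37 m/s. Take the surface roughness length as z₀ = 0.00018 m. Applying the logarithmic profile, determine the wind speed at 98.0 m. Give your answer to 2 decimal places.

Log law: V(z) ∝ ln(z/z₀), so V₂/V₁ = ln(z₂/z₀) / ln(z₁/z₀).
ln(98.0/0.00018) = 13.2075, ln(9.3/0.00018) = 10.8526
V₂ = 7.37 × 13.2075/10.8526 = 7.37 × 1.2170 = 8.9693 m/s

8.97 m/s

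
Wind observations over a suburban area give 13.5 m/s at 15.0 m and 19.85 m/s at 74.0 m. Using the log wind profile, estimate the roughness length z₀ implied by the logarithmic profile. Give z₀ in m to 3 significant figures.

Log law: V(z) ∝ ln(z/z₀). With r = V₁/V₂ = 13.5/19.85 = 0.68010,
r · ln(z₂/z₀) = ln(z₁/z₀) ⇒ ln z₀ = (ln z₁ − r·ln z₂)/(1 − r)
ln z₀ = (2.70805 − 0.68010×4.30407) / 0.31990 = -0.6851
z₀ = exp(-0.6851) = 0.5041 m

z₀ ≈ 0.504 m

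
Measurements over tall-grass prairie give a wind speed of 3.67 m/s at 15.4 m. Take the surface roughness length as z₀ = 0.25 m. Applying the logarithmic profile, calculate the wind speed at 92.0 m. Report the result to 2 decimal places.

5.26 m/s

Log law: V(z) ∝ ln(z/z₀), so V₂/V₁ = ln(z₂/z₀) / ln(z₁/z₀).
ln(92.0/0.25) = 5.9081, ln(15.4/0.25) = 4.1207
V₂ = 3.67 × 5.9081/4.1207 = 3.67 × 1.4338 = 5.2619 m/s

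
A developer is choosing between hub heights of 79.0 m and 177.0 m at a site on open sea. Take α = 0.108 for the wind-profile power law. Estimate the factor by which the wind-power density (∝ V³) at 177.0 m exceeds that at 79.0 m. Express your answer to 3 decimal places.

Speed ratio: V_B/V_A = (z_B/z_A)^α = (177.0/79.0)^0.108 = (2.2405)^0.108 = 1.09103
Power-density ratio: P_B/P_A = (V_B/V_A)³ = (1.09103)³ = 1.29871

1.299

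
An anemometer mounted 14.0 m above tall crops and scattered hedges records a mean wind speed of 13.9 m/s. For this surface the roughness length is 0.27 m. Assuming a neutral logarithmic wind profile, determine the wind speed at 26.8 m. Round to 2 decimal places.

16.19 m/s

Log law: V(z) ∝ ln(z/z₀), so V₂/V₁ = ln(z₂/z₀) / ln(z₁/z₀).
ln(26.8/0.27) = 4.5977, ln(14.0/0.27) = 3.9484
V₂ = 13.9 × 4.5977/3.9484 = 13.9 × 1.1645 = 16.1860 m/s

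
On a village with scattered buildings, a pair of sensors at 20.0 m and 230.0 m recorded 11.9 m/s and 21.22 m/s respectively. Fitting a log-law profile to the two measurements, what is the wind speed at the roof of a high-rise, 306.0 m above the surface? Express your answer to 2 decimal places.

Log law: V ∝ ln(z/z₀). From the pair, with r = V₁/V₂ = 0.56079,
ln z₀ = (ln z₁ − r·ln z₂)/(1 − r) = (2.9957 − 0.56079×5.4381)/0.43921 = -0.1227 → z₀ = 0.8845 m
V₃ = V₁ · ln(z₃/z₀)/ln(z₁/z₀) = 11.9 × 5.8463/3.1184 = 22.3095 m/s

22.31 m/s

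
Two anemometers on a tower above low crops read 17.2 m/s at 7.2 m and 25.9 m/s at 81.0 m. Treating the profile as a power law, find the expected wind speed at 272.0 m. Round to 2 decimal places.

31.79 m/s

First find α: α = ln(V₂/V₁)/ln(z₂/z₁) = ln(25.9/17.2)/ln(81.0/7.2) = 0.40933/2.42037 = 0.1691
Extrapolate from 81.0 m to 272.0 m: V₃ = 25.9 × (272.0/81.0)^0.1691 = 25.9 × 1.2274 = 31.7886 m/s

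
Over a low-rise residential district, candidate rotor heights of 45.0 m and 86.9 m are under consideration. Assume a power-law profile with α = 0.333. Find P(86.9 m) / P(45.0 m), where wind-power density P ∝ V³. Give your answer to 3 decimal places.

1.930

Speed ratio: V_B/V_A = (z_B/z_A)^α = (86.9/45.0)^0.333 = (1.9311)^0.333 = 1.24501
Power-density ratio: P_B/P_A = (V_B/V_A)³ = (1.24501)³ = 1.92984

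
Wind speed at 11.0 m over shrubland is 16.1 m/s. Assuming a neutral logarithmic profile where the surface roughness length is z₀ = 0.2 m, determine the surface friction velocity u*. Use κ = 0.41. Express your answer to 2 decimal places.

u* ≈ 1.65 m/s

Log law: V(z) = (u*/κ) · ln(z/z₀) ⇒ u* = κ · V / ln(z/z₀)
u* = 0.41 × 16.1 / ln(11.0/0.2) = 0.41 × 16.1 / 4.0073
   = 6.6010 / 4.0073 = 1.6472 m/s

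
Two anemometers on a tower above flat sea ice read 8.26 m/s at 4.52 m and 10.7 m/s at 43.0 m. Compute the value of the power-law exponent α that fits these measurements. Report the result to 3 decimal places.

α ≈ 0.115

Power law: V₂/V₁ = (z₂/z₁)^α ⇒ α = ln(V₂/V₁) / ln(z₂/z₁)
α = ln(10.7/8.26) / ln(43.0/4.52) = ln(1.2954) / ln(9.5133)
  = 0.25882 / 2.25269 = 0.11489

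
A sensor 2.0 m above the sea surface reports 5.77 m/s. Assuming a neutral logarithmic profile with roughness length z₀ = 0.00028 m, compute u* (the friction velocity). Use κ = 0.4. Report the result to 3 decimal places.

u* ≈ 0.260 m/s

Log law: V(z) = (u*/κ) · ln(z/z₀) ⇒ u* = κ · V / ln(z/z₀)
u* = 0.4 × 5.77 / ln(2.0/0.00028) = 0.4 × 5.77 / 8.8739
   = 2.3080 / 8.8739 = 0.2601 m/s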